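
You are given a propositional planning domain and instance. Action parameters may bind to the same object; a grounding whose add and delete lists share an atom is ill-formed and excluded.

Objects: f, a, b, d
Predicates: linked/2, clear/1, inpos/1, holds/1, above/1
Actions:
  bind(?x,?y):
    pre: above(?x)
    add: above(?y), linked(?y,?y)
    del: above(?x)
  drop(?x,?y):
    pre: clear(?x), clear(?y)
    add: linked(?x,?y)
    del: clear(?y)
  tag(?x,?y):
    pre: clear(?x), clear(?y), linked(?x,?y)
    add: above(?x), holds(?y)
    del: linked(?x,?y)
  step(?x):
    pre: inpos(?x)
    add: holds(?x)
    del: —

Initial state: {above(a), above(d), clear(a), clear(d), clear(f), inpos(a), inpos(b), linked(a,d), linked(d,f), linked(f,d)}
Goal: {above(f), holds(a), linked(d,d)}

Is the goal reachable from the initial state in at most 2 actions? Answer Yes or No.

No

1. bind(a,f)  →  {above(d), above(f), clear(a), clear(d), clear(f), inpos(a), inpos(b), linked(a,d), linked(d,f), linked(f,d), linked(f,f)}
2. drop(d,d)  →  {above(d), above(f), clear(a), clear(f), inpos(a), inpos(b), linked(a,d), linked(d,d), linked(d,f), linked(f,d), linked(f,f)}
3. step(a)  →  {above(d), above(f), clear(a), clear(f), holds(a), inpos(a), inpos(b), linked(a,d), linked(d,d), linked(d,f), linked(f,d), linked(f,f)}
optimal plan length = 3; 3 > 2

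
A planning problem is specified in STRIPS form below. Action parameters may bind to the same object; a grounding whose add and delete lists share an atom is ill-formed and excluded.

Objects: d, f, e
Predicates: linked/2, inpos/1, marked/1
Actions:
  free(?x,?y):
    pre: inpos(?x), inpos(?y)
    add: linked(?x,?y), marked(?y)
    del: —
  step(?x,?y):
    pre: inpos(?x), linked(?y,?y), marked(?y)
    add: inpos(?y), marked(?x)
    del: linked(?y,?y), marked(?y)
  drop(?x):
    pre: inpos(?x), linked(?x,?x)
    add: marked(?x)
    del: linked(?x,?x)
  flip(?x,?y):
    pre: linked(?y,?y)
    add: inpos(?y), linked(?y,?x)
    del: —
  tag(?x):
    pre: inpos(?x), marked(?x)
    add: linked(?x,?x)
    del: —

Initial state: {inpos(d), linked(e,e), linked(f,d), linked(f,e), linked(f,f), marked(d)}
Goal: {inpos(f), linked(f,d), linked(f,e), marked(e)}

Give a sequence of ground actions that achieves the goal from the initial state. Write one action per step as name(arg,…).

flip(d,f); flip(d,e); free(d,e)

1. flip(d,f)  →  {inpos(d), inpos(f), linked(e,e), linked(f,d), linked(f,e), linked(f,f), marked(d)}
2. flip(d,e)  →  {inpos(d), inpos(e), inpos(f), linked(e,d), linked(e,e), linked(f,d), linked(f,e), linked(f,f), marked(d)}
3. free(d,e)  →  {inpos(d), inpos(e), inpos(f), linked(d,e), linked(e,d), linked(e,e), linked(f,d), linked(f,e), linked(f,f), marked(d), marked(e)}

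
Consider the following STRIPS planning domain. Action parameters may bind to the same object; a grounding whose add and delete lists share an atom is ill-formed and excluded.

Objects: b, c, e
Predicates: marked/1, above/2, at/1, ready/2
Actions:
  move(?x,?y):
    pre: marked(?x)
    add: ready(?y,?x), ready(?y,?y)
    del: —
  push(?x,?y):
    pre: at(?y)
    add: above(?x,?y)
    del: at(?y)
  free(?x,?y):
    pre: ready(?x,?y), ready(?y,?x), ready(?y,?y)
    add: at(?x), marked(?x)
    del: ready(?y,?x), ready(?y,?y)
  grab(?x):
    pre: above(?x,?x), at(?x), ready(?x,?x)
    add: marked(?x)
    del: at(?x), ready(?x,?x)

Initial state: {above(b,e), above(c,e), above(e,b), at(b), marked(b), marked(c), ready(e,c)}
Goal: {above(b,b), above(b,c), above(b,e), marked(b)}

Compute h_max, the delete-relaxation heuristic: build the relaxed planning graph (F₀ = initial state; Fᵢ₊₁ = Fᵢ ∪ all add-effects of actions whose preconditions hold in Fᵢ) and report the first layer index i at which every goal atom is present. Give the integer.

3

F0 = init (7 atoms)
F1 = F0 ∪ {above(b,b), above(c,b), ready(b,b), ready(b,c), ready(c,b), ready(c,c), ready(e,b), ready(e,e)}  (15 atoms)
F2 = F1 ∪ {at(c), at(e), marked(e)}  (18 atoms)
F3 = F2 ∪ {above(b,c), above(c,c), above(e,c), above(e,e), ready(b,e), ready(c,e)}  (24 atoms)
goal ⊆ F3  ⇒  h_max = 3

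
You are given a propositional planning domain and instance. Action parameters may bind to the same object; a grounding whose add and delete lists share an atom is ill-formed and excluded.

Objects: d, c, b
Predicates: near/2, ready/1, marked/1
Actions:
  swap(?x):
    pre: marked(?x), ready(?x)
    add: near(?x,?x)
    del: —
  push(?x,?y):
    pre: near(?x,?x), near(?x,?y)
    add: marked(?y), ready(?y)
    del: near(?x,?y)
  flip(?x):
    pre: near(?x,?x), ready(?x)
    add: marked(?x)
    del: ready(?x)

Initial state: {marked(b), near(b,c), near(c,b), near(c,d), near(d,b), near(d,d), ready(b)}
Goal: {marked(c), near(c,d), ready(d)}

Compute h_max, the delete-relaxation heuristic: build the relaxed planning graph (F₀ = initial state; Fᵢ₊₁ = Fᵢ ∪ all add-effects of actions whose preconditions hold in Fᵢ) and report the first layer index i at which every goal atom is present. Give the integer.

2

F0 = init (7 atoms)
F1 = F0 ∪ {marked(d), near(b,b), ready(d)}  (10 atoms)
F2 = F1 ∪ {marked(c), ready(c)}  (12 atoms)
goal ⊆ F2  ⇒  h_max = 2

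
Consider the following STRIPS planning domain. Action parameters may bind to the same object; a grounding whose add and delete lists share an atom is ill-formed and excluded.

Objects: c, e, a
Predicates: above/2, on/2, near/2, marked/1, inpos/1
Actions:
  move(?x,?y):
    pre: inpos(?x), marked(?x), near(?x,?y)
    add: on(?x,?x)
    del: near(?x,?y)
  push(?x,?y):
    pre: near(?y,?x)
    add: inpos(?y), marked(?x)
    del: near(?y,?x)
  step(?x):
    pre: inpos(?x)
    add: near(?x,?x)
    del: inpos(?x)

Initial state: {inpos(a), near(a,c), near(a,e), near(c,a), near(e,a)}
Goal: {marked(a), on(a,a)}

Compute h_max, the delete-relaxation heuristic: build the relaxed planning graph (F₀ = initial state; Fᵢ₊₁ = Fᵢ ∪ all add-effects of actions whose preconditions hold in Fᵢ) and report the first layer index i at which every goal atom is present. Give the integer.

2

F0 = init (5 atoms)
F1 = F0 ∪ {inpos(c), inpos(e), marked(a), marked(c), marked(e), near(a,a)}  (11 atoms)
F2 = F1 ∪ {near(c,c), near(e,e), on(a,a), on(c,c), on(e,e)}  (16 atoms)
goal ⊆ F2  ⇒  h_max = 2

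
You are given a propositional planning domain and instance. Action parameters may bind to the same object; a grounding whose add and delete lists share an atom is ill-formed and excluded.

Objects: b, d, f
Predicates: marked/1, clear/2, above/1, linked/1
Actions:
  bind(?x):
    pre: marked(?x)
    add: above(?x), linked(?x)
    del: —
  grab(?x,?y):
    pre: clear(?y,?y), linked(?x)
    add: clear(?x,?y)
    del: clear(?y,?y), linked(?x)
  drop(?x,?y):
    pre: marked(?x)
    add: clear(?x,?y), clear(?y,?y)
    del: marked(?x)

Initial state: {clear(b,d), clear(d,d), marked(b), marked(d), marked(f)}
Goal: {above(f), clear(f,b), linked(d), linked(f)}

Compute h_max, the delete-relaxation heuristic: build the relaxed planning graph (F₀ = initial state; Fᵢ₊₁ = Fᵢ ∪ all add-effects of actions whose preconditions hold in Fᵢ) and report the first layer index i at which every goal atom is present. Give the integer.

F0 = init (5 atoms)
F1 = F0 ∪ {above(b), above(d), above(f), clear(b,b), clear(b,f), clear(d,b), clear(d,f), clear(f,b), clear(f,d), clear(f,f), linked(b), linked(d), linked(f)}  (18 atoms)
goal ⊆ F1  ⇒  h_max = 1

1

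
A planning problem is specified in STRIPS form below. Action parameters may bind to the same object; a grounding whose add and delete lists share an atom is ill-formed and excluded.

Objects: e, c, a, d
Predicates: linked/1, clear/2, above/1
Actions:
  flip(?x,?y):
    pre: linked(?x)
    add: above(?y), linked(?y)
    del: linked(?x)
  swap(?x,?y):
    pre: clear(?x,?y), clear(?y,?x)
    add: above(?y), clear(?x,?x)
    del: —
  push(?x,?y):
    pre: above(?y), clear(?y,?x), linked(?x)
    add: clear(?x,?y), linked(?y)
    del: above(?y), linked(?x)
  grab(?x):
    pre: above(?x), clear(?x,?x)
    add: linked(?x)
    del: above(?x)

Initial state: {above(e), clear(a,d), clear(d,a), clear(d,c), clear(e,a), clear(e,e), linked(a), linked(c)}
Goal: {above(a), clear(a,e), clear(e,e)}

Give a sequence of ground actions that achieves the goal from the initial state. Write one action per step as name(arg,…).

1. flip(c,a)  →  {above(a), above(e), clear(a,d), clear(d,a), clear(d,c), clear(e,a), clear(e,e), linked(a)}
2. push(a,e)  →  {above(a), clear(a,d), clear(a,e), clear(d,a), clear(d,c), clear(e,a), clear(e,e), linked(e)}

flip(c,a); push(a,e)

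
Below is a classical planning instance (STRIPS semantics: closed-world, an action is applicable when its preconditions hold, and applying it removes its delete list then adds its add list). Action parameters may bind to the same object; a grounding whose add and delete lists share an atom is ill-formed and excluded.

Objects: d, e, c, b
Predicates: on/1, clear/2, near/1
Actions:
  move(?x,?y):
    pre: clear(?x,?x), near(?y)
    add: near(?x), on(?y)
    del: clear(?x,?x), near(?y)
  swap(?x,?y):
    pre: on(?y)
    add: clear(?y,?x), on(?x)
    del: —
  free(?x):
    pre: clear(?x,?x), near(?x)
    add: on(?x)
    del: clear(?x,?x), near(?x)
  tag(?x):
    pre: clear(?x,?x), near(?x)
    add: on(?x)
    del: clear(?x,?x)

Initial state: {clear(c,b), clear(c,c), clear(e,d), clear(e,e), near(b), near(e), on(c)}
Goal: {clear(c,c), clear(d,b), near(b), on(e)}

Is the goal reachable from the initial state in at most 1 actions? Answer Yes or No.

No

1. swap(d,c)  →  {clear(c,b), clear(c,c), clear(c,d), clear(e,d), clear(e,e), near(b), near(e), on(c), on(d)}
2. swap(e,d)  →  {clear(c,b), clear(c,c), clear(c,d), clear(d,e), clear(e,d), clear(e,e), near(b), near(e), on(c), on(d), on(e)}
3. swap(b,d)  →  {clear(c,b), clear(c,c), clear(c,d), clear(d,b), clear(d,e), clear(e,d), clear(e,e), near(b), near(e), on(b), on(c), on(d), on(e)}
optimal plan length = 3; 3 > 1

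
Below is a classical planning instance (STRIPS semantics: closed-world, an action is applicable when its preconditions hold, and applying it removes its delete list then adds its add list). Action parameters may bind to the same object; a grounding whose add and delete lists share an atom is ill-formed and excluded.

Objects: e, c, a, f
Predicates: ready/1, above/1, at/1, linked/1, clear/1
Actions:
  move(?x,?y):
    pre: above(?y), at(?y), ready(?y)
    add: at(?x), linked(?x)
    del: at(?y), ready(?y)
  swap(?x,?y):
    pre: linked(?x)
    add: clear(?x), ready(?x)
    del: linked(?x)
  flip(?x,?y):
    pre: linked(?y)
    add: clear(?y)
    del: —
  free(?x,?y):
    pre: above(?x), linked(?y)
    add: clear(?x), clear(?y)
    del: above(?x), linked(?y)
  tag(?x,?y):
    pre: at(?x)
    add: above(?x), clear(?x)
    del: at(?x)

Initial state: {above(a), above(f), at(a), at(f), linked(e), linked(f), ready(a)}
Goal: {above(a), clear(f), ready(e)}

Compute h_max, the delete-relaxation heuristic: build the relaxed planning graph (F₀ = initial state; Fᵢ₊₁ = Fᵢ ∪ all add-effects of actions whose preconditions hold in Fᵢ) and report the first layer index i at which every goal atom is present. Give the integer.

F0 = init (7 atoms)
F1 = F0 ∪ {at(c), at(e), clear(a), clear(e), clear(f), linked(c), ready(e), ready(f)}  (15 atoms)
goal ⊆ F1  ⇒  h_max = 1

1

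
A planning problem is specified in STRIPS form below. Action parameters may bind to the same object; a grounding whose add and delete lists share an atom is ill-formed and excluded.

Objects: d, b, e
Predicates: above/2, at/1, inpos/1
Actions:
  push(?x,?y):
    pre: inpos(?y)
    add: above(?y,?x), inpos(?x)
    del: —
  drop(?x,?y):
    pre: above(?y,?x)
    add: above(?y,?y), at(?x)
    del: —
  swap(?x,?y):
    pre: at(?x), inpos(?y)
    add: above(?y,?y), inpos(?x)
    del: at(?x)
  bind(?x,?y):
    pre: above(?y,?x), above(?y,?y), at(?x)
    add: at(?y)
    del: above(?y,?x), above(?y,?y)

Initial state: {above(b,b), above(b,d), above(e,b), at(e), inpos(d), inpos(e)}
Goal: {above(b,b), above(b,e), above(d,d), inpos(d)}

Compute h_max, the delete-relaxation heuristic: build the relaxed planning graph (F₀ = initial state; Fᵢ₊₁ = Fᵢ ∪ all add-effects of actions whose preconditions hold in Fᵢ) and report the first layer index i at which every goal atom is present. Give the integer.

2

F0 = init (6 atoms)
F1 = F0 ∪ {above(d,b), above(d,d), above(d,e), above(e,d), above(e,e), at(b), at(d), inpos(b)}  (14 atoms)
F2 = F1 ∪ {above(b,e)}  (15 atoms)
goal ⊆ F2  ⇒  h_max = 2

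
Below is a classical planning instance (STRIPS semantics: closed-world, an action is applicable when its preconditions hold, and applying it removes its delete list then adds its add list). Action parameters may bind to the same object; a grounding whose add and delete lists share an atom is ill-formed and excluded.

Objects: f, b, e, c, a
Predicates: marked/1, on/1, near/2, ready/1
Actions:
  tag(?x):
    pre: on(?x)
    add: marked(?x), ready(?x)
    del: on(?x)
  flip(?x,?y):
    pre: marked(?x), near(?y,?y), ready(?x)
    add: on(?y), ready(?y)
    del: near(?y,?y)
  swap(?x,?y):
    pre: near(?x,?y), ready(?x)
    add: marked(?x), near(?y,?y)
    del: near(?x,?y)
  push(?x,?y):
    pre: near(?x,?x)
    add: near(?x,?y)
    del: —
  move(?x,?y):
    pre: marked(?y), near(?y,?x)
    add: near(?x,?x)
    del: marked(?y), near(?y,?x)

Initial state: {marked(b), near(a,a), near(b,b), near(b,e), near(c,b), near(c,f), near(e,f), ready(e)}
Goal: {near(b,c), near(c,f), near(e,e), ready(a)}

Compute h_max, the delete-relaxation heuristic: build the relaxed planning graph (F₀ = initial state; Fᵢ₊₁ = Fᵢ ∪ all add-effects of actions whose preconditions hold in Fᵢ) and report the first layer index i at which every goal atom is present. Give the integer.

2

F0 = init (8 atoms)
F1 = F0 ∪ {marked(e), near(a,b), near(a,c), near(a,e), near(a,f), near(b,a), near(b,c), near(b,f), near(e,e), near(f,f)}  (18 atoms)
F2 = F1 ∪ {near(c,c), near(e,a), near(e,b), near(e,c), near(f,a), near(f,b), near(f,c), near(f,e), on(a), on(b), on(e), on(f), ready(a), ready(b), ready(f)}  (33 atoms)
goal ⊆ F2  ⇒  h_max = 2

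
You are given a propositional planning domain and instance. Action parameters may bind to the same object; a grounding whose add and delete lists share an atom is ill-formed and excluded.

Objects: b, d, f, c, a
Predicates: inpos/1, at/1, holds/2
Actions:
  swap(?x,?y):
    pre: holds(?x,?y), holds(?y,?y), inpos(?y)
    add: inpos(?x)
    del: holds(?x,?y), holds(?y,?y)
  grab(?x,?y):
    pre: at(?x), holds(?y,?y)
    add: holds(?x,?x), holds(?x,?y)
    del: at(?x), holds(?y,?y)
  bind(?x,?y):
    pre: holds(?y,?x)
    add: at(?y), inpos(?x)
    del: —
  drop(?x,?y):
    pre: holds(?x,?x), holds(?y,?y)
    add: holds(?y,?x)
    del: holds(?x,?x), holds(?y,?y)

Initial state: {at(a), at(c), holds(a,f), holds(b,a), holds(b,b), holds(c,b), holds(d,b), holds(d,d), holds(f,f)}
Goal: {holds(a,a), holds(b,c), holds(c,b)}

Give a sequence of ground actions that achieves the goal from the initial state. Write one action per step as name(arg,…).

1. grab(c,d)  →  {at(a), holds(a,f), holds(b,a), holds(b,b), holds(c,b), holds(c,c), holds(c,d), holds(d,b), holds(f,f)}
2. grab(a,f)  →  {holds(a,a), holds(a,f), holds(b,a), holds(b,b), holds(c,b), holds(c,c), holds(c,d), holds(d,b)}
3. drop(c,b)  →  {holds(a,a), holds(a,f), holds(b,a), holds(b,c), holds(c,b), holds(c,d), holds(d,b)}

grab(c,d); grab(a,f); drop(c,b)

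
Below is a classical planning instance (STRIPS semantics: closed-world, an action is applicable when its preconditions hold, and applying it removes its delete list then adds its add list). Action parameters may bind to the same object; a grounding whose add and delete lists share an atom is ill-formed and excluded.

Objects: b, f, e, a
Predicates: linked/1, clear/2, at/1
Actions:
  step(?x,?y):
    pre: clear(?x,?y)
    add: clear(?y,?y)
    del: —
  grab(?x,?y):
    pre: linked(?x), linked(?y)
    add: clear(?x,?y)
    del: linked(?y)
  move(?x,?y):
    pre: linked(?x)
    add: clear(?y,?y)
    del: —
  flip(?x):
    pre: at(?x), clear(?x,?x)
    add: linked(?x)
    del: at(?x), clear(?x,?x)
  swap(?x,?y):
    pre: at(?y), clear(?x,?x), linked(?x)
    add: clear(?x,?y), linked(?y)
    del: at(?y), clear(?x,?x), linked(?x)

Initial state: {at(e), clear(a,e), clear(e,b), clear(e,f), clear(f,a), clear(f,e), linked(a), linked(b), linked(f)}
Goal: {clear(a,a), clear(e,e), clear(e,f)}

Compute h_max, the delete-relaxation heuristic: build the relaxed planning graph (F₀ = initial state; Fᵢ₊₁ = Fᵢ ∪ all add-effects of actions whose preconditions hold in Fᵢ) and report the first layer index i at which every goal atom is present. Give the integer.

F0 = init (9 atoms)
F1 = F0 ∪ {clear(a,a), clear(a,b), clear(a,f), clear(b,a), clear(b,b), clear(b,f), clear(e,e), clear(f,b), clear(f,f)}  (18 atoms)
goal ⊆ F1  ⇒  h_max = 1

1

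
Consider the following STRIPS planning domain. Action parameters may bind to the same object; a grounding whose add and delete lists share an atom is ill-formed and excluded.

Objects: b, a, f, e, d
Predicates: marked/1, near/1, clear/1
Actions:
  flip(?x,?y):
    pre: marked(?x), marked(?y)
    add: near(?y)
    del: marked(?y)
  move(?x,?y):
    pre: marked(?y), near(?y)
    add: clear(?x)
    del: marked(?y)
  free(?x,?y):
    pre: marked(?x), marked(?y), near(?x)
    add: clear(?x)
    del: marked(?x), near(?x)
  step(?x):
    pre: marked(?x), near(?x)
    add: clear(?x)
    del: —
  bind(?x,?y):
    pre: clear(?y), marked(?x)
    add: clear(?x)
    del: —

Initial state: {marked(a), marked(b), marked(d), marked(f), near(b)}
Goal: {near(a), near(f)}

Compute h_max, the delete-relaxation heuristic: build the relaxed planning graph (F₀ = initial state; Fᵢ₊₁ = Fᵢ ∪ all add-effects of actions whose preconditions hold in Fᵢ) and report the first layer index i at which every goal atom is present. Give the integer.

1

F0 = init (5 atoms)
F1 = F0 ∪ {clear(a), clear(b), clear(d), clear(e), clear(f), near(a), near(d), near(f)}  (13 atoms)
goal ⊆ F1  ⇒  h_max = 1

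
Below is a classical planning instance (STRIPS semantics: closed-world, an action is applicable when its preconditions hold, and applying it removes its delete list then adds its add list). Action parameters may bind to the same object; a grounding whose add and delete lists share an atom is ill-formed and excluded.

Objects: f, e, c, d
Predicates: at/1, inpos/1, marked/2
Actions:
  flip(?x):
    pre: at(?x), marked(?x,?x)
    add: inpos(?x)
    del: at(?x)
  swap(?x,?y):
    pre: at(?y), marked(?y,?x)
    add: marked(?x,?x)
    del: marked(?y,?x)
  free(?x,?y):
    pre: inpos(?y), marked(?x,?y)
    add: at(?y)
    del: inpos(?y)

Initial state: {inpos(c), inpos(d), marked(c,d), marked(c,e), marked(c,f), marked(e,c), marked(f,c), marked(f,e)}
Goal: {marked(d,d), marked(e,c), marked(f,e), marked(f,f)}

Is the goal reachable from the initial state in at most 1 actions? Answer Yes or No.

No

1. free(f,c)  →  {at(c), inpos(d), marked(c,d), marked(c,e), marked(c,f), marked(e,c), marked(f,c), marked(f,e)}
2. swap(f,c)  →  {at(c), inpos(d), marked(c,d), marked(c,e), marked(e,c), marked(f,c), marked(f,e), marked(f,f)}
3. swap(d,c)  →  {at(c), inpos(d), marked(c,e), marked(d,d), marked(e,c), marked(f,c), marked(f,e), marked(f,f)}
optimal plan length = 3; 3 > 1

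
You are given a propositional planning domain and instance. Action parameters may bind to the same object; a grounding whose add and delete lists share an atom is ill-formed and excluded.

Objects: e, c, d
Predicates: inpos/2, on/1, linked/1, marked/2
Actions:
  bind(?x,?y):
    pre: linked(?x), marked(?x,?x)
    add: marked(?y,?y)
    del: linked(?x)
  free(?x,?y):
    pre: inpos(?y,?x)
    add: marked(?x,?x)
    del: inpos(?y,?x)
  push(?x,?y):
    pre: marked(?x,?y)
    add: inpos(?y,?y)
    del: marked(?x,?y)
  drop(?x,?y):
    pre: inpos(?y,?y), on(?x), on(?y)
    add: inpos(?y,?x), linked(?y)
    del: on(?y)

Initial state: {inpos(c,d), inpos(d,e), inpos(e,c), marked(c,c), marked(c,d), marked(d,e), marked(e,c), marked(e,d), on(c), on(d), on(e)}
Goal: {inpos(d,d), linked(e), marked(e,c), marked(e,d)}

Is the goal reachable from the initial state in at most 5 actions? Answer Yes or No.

Yes

1. push(c,d)  →  {inpos(c,d), inpos(d,d), inpos(d,e), inpos(e,c), marked(c,c), marked(d,e), marked(e,c), marked(e,d), on(c), on(d), on(e)}
2. push(d,e)  →  {inpos(c,d), inpos(d,d), inpos(d,e), inpos(e,c), inpos(e,e), marked(c,c), marked(e,c), marked(e,d), on(c), on(d), on(e)}
3. drop(e,e)  →  {inpos(c,d), inpos(d,d), inpos(d,e), inpos(e,c), inpos(e,e), linked(e), marked(c,c), marked(e,c), marked(e,d), on(c), on(d)}
optimal plan length = 3; 3 ≤ 5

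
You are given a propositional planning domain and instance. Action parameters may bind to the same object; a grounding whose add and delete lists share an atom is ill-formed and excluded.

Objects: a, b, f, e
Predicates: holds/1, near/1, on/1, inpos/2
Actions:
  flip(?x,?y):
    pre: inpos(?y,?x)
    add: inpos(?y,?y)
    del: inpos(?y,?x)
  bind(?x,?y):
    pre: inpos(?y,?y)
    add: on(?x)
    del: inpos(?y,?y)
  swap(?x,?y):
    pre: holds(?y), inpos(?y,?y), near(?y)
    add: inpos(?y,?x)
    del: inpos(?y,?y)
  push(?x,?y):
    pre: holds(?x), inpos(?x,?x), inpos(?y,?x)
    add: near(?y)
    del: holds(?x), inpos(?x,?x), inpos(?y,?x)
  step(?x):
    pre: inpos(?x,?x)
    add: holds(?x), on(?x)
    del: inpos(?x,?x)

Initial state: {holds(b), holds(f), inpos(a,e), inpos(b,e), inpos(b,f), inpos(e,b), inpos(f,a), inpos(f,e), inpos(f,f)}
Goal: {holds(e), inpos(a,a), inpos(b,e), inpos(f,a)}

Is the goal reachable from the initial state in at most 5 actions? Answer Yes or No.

Yes

1. flip(b,e)  →  {holds(b), holds(f), inpos(a,e), inpos(b,e), inpos(b,f), inpos(e,e), inpos(f,a), inpos(f,e), inpos(f,f)}
2. flip(e,a)  →  {holds(b), holds(f), inpos(a,a), inpos(b,e), inpos(b,f), inpos(e,e), inpos(f,a), inpos(f,e), inpos(f,f)}
3. step(e)  →  {holds(b), holds(e), holds(f), inpos(a,a), inpos(b,e), inpos(b,f), inpos(f,a), inpos(f,e), inpos(f,f), on(e)}
optimal plan length = 3; 3 ≤ 5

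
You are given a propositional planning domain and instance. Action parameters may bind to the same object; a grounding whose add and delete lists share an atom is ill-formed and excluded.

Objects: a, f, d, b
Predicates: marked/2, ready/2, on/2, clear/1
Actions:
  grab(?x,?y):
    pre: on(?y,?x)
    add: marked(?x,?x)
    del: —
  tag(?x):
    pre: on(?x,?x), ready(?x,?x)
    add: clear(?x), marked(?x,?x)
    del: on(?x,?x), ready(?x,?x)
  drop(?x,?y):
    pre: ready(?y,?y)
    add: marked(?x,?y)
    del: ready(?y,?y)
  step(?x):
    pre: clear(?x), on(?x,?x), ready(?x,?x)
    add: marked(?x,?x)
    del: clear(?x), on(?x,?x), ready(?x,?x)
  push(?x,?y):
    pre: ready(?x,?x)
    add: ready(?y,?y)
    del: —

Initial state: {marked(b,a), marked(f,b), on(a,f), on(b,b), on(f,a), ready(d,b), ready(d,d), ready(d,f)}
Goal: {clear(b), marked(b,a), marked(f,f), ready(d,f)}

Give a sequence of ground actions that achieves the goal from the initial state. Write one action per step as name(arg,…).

grab(f,a); push(d,b); tag(b)

1. grab(f,a)  →  {marked(b,a), marked(f,b), marked(f,f), on(a,f), on(b,b), on(f,a), ready(d,b), ready(d,d), ready(d,f)}
2. push(d,b)  →  {marked(b,a), marked(f,b), marked(f,f), on(a,f), on(b,b), on(f,a), ready(b,b), ready(d,b), ready(d,d), ready(d,f)}
3. tag(b)  →  {clear(b), marked(b,a), marked(b,b), marked(f,b), marked(f,f), on(a,f), on(f,a), ready(d,b), ready(d,d), ready(d,f)}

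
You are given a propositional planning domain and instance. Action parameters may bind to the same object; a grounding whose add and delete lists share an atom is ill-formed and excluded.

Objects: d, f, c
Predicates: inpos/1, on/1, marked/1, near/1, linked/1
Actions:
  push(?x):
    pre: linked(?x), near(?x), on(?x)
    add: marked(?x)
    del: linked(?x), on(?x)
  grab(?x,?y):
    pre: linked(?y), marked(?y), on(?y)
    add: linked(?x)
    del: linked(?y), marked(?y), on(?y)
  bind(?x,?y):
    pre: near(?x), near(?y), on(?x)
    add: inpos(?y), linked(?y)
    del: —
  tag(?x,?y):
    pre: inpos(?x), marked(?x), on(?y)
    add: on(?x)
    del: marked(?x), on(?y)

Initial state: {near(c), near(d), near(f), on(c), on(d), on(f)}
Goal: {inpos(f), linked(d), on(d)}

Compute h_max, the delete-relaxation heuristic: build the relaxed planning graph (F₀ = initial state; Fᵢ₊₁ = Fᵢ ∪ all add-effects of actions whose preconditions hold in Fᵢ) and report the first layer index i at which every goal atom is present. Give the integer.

1

F0 = init (6 atoms)
F1 = F0 ∪ {inpos(c), inpos(d), inpos(f), linked(c), linked(d), linked(f)}  (12 atoms)
goal ⊆ F1  ⇒  h_max = 1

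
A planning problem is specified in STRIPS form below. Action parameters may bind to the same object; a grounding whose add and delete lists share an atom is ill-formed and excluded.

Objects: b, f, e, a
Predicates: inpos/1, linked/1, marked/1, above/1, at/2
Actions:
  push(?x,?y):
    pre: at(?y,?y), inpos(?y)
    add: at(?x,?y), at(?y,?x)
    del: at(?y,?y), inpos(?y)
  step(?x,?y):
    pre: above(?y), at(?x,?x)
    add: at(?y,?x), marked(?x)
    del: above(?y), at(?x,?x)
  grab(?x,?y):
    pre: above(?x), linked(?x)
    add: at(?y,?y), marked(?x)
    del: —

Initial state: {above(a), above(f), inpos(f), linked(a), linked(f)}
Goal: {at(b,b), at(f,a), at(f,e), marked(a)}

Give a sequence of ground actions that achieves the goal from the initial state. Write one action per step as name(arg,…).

grab(f,b); grab(f,f); push(e,f); grab(f,a); step(a,f)

1. grab(f,b)  →  {above(a), above(f), at(b,b), inpos(f), linked(a), linked(f), marked(f)}
2. grab(f,f)  →  {above(a), above(f), at(b,b), at(f,f), inpos(f), linked(a), linked(f), marked(f)}
3. push(e,f)  →  {above(a), above(f), at(b,b), at(e,f), at(f,e), linked(a), linked(f), marked(f)}
4. grab(f,a)  →  {above(a), above(f), at(a,a), at(b,b), at(e,f), at(f,e), linked(a), linked(f), marked(f)}
5. step(a,f)  →  {above(a), at(b,b), at(e,f), at(f,a), at(f,e), linked(a), linked(f), marked(a), marked(f)}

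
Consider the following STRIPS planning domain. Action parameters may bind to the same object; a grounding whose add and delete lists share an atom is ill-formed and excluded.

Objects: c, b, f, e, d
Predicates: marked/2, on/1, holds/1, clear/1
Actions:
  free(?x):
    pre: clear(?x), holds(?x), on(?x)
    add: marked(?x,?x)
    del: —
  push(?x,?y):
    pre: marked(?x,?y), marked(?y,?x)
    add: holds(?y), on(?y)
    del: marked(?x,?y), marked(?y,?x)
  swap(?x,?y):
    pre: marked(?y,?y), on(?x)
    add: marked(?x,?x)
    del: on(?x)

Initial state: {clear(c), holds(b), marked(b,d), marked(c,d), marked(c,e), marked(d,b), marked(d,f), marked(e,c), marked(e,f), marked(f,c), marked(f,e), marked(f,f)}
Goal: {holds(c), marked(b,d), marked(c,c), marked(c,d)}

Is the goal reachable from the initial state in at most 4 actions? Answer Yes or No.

1. push(e,c)  →  {clear(c), holds(b), holds(c), marked(b,d), marked(c,d), marked(d,b), marked(d,f), marked(e,f), marked(f,c), marked(f,e), marked(f,f), on(c)}
2. free(c)  →  {clear(c), holds(b), holds(c), marked(b,d), marked(c,c), marked(c,d), marked(d,b), marked(d,f), marked(e,f), marked(f,c), marked(f,e), marked(f,f), on(c)}
optimal plan length = 2; 2 ≤ 4

Yes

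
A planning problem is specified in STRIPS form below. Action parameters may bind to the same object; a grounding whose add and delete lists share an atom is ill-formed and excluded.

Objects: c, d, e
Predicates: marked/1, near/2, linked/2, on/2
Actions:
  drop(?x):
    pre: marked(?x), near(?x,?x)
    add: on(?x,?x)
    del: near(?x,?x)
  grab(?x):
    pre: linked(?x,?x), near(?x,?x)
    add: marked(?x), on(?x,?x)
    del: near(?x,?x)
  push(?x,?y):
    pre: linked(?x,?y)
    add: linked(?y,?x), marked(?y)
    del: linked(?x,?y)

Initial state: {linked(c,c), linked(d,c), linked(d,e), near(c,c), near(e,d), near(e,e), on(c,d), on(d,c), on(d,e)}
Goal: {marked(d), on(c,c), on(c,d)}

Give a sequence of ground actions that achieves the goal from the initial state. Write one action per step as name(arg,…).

grab(c); push(d,c); push(c,d)

1. grab(c)  →  {linked(c,c), linked(d,c), linked(d,e), marked(c), near(e,d), near(e,e), on(c,c), on(c,d), on(d,c), on(d,e)}
2. push(d,c)  →  {linked(c,c), linked(c,d), linked(d,e), marked(c), near(e,d), near(e,e), on(c,c), on(c,d), on(d,c), on(d,e)}
3. push(c,d)  →  {linked(c,c), linked(d,c), linked(d,e), marked(c), marked(d), near(e,d), near(e,e), on(c,c), on(c,d), on(d,c), on(d,e)}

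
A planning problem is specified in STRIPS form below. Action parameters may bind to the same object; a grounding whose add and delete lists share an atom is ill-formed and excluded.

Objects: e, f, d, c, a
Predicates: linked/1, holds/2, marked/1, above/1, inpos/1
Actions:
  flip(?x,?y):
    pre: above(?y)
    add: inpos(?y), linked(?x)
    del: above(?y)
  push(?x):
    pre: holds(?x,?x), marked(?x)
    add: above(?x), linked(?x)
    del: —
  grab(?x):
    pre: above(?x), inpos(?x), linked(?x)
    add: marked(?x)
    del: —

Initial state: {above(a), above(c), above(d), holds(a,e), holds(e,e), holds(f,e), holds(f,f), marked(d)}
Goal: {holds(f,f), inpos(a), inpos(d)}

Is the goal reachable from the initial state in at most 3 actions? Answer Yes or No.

Yes

1. flip(e,d)  →  {above(a), above(c), holds(a,e), holds(e,e), holds(f,e), holds(f,f), inpos(d), linked(e), marked(d)}
2. flip(e,a)  →  {above(c), holds(a,e), holds(e,e), holds(f,e), holds(f,f), inpos(a), inpos(d), linked(e), marked(d)}
optimal plan length = 2; 2 ≤ 3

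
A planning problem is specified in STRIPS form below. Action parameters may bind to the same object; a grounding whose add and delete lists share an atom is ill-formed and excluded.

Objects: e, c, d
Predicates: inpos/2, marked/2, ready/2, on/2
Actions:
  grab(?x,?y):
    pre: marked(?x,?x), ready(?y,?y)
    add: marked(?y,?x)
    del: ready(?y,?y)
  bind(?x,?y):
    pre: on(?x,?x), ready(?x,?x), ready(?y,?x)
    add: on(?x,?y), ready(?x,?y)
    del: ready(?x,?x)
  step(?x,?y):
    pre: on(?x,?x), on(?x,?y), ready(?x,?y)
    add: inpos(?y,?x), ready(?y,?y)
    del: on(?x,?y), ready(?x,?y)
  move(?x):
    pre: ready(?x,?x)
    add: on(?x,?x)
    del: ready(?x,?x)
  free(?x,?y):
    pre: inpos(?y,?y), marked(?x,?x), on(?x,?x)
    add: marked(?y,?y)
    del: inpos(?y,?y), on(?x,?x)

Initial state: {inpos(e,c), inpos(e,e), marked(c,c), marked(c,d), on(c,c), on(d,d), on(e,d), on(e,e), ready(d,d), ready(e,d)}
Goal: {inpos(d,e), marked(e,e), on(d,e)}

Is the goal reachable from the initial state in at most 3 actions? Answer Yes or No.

Yes

1. bind(d,e)  →  {inpos(e,c), inpos(e,e), marked(c,c), marked(c,d), on(c,c), on(d,d), on(d,e), on(e,d), on(e,e), ready(d,e), ready(e,d)}
2. step(e,d)  →  {inpos(d,e), inpos(e,c), inpos(e,e), marked(c,c), marked(c,d), on(c,c), on(d,d), on(d,e), on(e,e), ready(d,d), ready(d,e)}
3. free(c,e)  →  {inpos(d,e), inpos(e,c), marked(c,c), marked(c,d), marked(e,e), on(d,d), on(d,e), on(e,e), ready(d,d), ready(d,e)}
optimal plan length = 3; 3 ≤ 3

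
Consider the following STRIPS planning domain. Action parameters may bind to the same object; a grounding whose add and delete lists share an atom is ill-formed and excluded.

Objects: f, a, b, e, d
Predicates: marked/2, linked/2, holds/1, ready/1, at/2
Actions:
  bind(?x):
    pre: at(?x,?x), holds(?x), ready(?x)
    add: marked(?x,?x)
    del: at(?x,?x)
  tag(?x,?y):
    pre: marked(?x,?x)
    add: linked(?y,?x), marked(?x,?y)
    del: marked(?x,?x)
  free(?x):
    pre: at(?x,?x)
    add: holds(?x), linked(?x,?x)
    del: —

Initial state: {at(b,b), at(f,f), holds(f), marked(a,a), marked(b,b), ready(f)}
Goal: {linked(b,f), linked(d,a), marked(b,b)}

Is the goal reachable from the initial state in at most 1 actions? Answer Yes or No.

1. bind(f)  →  {at(b,b), holds(f), marked(a,a), marked(b,b), marked(f,f), ready(f)}
2. tag(f,b)  →  {at(b,b), holds(f), linked(b,f), marked(a,a), marked(b,b), marked(f,b), ready(f)}
3. tag(a,d)  →  {at(b,b), holds(f), linked(b,f), linked(d,a), marked(a,d), marked(b,b), marked(f,b), ready(f)}
optimal plan length = 3; 3 > 1

No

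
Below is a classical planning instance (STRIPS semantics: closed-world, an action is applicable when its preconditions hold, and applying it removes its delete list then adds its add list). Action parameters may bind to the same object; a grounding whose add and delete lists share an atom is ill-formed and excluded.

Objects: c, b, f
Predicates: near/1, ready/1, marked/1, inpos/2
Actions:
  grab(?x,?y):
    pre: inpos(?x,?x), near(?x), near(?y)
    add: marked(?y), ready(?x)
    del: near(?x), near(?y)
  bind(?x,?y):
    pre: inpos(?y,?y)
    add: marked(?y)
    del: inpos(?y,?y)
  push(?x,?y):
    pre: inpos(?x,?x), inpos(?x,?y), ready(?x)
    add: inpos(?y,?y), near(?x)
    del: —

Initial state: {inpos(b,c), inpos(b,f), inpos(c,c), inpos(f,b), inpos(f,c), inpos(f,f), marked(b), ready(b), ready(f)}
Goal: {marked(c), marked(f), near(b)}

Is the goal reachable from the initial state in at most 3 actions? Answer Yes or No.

1. bind(c,c)  →  {inpos(b,c), inpos(b,f), inpos(f,b), inpos(f,c), inpos(f,f), marked(b), marked(c), ready(b), ready(f)}
2. push(f,b)  →  {inpos(b,b), inpos(b,c), inpos(b,f), inpos(f,b), inpos(f,c), inpos(f,f), marked(b), marked(c), near(f), ready(b), ready(f)}
3. grab(f,f)  →  {inpos(b,b), inpos(b,c), inpos(b,f), inpos(f,b), inpos(f,c), inpos(f,f), marked(b), marked(c), marked(f), ready(b), ready(f)}
4. push(b,c)  →  {inpos(b,b), inpos(b,c), inpos(b,f), inpos(c,c), inpos(f,b), inpos(f,c), inpos(f,f), marked(b), marked(c), marked(f), near(b), ready(b), ready(f)}
optimal plan length = 4; 4 > 3

No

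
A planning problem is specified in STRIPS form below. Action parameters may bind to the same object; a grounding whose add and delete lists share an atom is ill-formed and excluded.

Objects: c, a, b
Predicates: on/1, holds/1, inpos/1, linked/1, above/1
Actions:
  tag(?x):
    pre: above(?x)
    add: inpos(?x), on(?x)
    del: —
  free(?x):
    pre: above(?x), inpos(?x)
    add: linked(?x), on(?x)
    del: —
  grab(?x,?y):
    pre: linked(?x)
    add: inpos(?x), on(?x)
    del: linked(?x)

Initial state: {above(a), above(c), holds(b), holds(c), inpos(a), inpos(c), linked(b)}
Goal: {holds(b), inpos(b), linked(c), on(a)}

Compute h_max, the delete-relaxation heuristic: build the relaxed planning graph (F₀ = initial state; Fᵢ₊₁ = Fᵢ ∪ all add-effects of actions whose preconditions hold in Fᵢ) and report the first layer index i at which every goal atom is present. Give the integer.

1

F0 = init (7 atoms)
F1 = F0 ∪ {inpos(b), linked(a), linked(c), on(a), on(b), on(c)}  (13 atoms)
goal ⊆ F1  ⇒  h_max = 1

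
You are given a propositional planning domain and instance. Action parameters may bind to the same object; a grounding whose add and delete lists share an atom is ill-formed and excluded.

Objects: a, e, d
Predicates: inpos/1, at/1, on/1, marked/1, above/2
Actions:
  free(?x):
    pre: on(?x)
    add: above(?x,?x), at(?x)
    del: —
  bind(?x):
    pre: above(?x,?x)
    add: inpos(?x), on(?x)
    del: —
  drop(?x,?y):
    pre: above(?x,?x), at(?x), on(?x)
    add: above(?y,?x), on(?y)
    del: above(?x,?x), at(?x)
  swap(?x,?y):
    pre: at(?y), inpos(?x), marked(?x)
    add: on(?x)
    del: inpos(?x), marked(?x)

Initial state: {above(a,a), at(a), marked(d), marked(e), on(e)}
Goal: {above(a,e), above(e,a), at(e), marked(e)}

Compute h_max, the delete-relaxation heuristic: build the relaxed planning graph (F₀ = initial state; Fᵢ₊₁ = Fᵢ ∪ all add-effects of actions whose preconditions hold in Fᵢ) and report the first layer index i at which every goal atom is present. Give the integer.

F0 = init (5 atoms)
F1 = F0 ∪ {above(e,e), at(e), inpos(a), on(a)}  (9 atoms)
F2 = F1 ∪ {above(a,e), above(d,a), above(d,e), above(e,a), inpos(e), on(d)}  (15 atoms)
goal ⊆ F2  ⇒  h_max = 2

2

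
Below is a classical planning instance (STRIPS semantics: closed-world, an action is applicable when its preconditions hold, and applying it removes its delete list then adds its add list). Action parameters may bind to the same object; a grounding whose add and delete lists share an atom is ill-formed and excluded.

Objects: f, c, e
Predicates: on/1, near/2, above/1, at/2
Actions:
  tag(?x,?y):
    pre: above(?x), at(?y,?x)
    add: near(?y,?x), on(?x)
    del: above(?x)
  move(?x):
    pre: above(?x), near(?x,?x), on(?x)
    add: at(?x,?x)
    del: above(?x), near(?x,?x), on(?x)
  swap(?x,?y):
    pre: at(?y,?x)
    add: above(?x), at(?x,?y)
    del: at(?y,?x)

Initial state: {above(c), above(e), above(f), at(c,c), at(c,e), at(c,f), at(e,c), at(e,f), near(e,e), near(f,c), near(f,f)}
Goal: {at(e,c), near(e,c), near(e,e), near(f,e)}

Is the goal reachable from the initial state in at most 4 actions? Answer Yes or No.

Yes

1. tag(c,e)  →  {above(e), above(f), at(c,c), at(c,e), at(c,f), at(e,c), at(e,f), near(e,c), near(e,e), near(f,c), near(f,f), on(c)}
2. swap(f,e)  →  {above(e), above(f), at(c,c), at(c,e), at(c,f), at(e,c), at(f,e), near(e,c), near(e,e), near(f,c), near(f,f), on(c)}
3. tag(e,f)  →  {above(f), at(c,c), at(c,e), at(c,f), at(e,c), at(f,e), near(e,c), near(e,e), near(f,c), near(f,e), near(f,f), on(c), on(e)}
optimal plan length = 3; 3 ≤ 4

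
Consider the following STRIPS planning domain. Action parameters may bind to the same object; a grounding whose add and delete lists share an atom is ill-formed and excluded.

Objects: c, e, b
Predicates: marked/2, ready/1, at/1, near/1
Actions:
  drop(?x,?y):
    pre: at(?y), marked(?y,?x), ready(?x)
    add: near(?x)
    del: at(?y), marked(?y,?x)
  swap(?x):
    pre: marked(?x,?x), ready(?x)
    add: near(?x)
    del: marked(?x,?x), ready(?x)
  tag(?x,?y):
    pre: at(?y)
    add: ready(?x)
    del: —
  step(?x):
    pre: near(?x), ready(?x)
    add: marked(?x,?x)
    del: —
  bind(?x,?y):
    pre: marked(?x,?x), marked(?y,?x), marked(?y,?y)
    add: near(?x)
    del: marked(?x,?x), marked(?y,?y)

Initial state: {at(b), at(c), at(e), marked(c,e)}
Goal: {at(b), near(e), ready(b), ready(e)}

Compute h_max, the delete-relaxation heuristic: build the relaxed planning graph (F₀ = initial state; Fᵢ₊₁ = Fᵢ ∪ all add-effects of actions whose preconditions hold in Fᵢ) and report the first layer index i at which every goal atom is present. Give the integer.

F0 = init (4 atoms)
F1 = F0 ∪ {ready(b), ready(c), ready(e)}  (7 atoms)
F2 = F1 ∪ {near(e)}  (8 atoms)
goal ⊆ F2  ⇒  h_max = 2

2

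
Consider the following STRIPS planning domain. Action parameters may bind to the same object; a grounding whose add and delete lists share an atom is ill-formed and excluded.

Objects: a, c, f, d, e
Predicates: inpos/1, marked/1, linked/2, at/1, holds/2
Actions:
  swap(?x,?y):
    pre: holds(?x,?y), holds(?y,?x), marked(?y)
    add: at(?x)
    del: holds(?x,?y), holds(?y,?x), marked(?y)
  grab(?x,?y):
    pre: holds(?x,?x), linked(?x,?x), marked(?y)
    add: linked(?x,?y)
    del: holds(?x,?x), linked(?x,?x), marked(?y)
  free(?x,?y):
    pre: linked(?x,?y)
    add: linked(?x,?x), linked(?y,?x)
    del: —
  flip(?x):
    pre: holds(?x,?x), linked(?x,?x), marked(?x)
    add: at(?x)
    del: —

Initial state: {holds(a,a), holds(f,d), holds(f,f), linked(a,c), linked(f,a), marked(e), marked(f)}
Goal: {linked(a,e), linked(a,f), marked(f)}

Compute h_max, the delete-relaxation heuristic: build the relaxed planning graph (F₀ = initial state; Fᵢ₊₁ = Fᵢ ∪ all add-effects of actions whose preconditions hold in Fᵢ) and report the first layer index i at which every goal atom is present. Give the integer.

F0 = init (7 atoms)
F1 = F0 ∪ {at(f), linked(a,a), linked(a,f), linked(c,a), linked(f,f)}  (12 atoms)
F2 = F1 ∪ {linked(a,e), linked(c,c), linked(f,e)}  (15 atoms)
goal ⊆ F2  ⇒  h_max = 2

2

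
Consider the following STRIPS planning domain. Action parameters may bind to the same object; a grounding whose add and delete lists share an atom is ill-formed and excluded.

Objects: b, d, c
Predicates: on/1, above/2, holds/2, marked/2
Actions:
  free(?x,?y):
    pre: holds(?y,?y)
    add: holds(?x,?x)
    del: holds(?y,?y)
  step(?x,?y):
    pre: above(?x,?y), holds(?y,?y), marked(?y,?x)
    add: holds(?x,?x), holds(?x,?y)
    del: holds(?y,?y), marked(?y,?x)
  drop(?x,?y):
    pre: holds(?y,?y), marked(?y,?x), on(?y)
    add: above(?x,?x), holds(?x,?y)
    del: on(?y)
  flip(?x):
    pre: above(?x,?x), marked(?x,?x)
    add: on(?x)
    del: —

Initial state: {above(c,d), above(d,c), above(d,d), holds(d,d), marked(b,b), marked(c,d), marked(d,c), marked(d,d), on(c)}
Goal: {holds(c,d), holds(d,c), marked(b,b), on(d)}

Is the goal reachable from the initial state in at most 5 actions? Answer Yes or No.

Yes

1. step(c,d)  →  {above(c,d), above(d,c), above(d,d), holds(c,c), holds(c,d), marked(b,b), marked(c,d), marked(d,d), on(c)}
2. step(d,c)  →  {above(c,d), above(d,c), above(d,d), holds(c,d), holds(d,c), holds(d,d), marked(b,b), marked(d,d), on(c)}
3. flip(d)  →  {above(c,d), above(d,c), above(d,d), holds(c,d), holds(d,c), holds(d,d), marked(b,b), marked(d,d), on(c), on(d)}
optimal plan length = 3; 3 ≤ 5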